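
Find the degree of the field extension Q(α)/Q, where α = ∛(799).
[Q(α):Q] = 3

The minimal polynomial of α is x^3 - 799, irreducible over Q since 799 is not a perfect cube (so x^3 - 799 has no rational root). Hence [Q(α):Q] = deg(m_α) = 3.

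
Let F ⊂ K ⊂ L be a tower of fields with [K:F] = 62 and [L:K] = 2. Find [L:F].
[L:F] = 124

The tower law says that for any tower of field extensions F ⊂ K ⊂ L with finite degrees, [L:F] = [L:K] · [K:F]. Here this gives [L:F] = 2 · 62 = 124.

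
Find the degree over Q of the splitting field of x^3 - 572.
[K : Q] = 6

The roots of x^3 - 572 are ∛572, ω∛572, ω^2∛572 where ω = e^(2πi/3) is a primitive cube root of unity, so K = Q(∛572, ω). Now [Q(∛572):Q] = 3 (since 572 is not a perfect cube, x^3 - 572 is irreducible) and [Q(ω):Q] = 2. Both 2 and 3 divide [K:Q], and [K:Q] ≤ 3·2 = 6, so [K:Q] = 6. (Equivalently: Q(∛572) ⊂ R but ω ∉ R, so [K : Q(∛572)] = 2.)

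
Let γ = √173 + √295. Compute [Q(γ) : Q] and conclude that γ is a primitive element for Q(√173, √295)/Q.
[Q(γ) : Q] = 4 (equivalently, Q(γ) = Q(√173, √295))

Obviously Q(γ) ⊆ Q(√173, √295), and [Q(√173, √295):Q] = 4 (since 173, 295 are distinct squarefree integers > 1 with 51035 not a perfect square). To show equality we compute the minimal polynomial of γ. From γ = √173 + √295: γ^2 = 173 + 2√(51035) + 295 = 468 + 2√(51035), so γ^2 - 468 = 2√(51035); squaring, (γ^2 - 468)^2 = 4·51035, i.e. γ^4 - 936γ^2 + 219024 - 204140 = 0, i.e. γ^4 - 936γ^2 + 14884 = 0. So γ is a root of x^4 - 936x^2 + 14884. This polynomial is irreducible over Q: it has no rational root (each ±√173 ± √295 is irrational), and any factorization into two quadratics over Q would force √(51035) ∈ Q (pairing opposite roots) or √173, √295 ∈ Q (other pairings), all impossible. Hence [Q(γ):Q] = 4 = [Q(√173, √295):Q], so Q(γ) = Q(√173, √295).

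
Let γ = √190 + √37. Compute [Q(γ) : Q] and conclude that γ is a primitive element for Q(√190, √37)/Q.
[Q(γ) : Q] = 4 (equivalently, Q(γ) = Q(√190, √37))

Obviously Q(γ) ⊆ Q(√190, √37), and [Q(√190, √37):Q] = 4 (since 190, 37 are distinct squarefree integers > 1 with 7030 not a perfect square). To show equality we compute the minimal polynomial of γ. From γ = √190 + √37: γ^2 = 190 + 2√(7030) + 37 = 227 + 2√(7030), so γ^2 - 227 = 2√(7030); squaring, (γ^2 - 227)^2 = 4·7030, i.e. γ^4 - 454γ^2 + 51529 - 28120 = 0, i.e. γ^4 - 454γ^2 + 23409 = 0. So γ is a root of x^4 - 454x^2 + 23409. This polynomial is irreducible over Q: it has no rational root (each ±√190 ± √37 is irrational), and any factorization into two quadratics over Q would force √(7030) ∈ Q (pairing opposite roots) or √190, √37 ∈ Q (other pairings), all impossible. Hence [Q(γ):Q] = 4 = [Q(√190, √37):Q], so Q(γ) = Q(√190, √37).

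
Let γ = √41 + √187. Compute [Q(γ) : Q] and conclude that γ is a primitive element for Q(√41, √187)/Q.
[Q(γ) : Q] = 4 (equivalently, Q(γ) = Q(√41, √187))

Obviously Q(γ) ⊆ Q(√41, √187), and [Q(√41, √187):Q] = 4 (since 41, 187 are distinct squarefree integers > 1 with 7667 not a perfect square). To show equality we compute the minimal polynomial of γ. From γ = √41 + √187: γ^2 = 41 + 2√(7667) + 187 = 228 + 2√(7667), so γ^2 - 228 = 2√(7667); squaring, (γ^2 - 228)^2 = 4·7667, i.e. γ^4 - 456γ^2 + 51984 - 30668 = 0, i.e. γ^4 - 456γ^2 + 21316 = 0. So γ is a root of x^4 - 456x^2 + 21316. This polynomial is irreducible over Q: it has no rational root (each ±√41 ± √187 is irrational), and any factorization into two quadratics over Q would force √(7667) ∈ Q (pairing opposite roots) or √41, √187 ∈ Q (other pairings), all impossible. Hence [Q(γ):Q] = 4 = [Q(√41, √187):Q], so Q(γ) = Q(√41, √187).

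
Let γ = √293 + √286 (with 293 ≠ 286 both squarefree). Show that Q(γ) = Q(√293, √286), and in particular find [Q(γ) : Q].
[Q(γ) : Q] = 4 (equivalently, Q(γ) = Q(√293, √286))

Obviously Q(γ) ⊆ Q(√293, √286), and [Q(√293, √286):Q] = 4 (since 293, 286 are distinct squarefree integers > 1 with 83798 not a perfect square). To show equality we compute the minimal polynomial of γ. From γ = √293 + √286: γ^2 = 293 + 2√(83798) + 286 = 579 + 2√(83798), so γ^2 - 579 = 2√(83798); squaring, (γ^2 - 579)^2 = 4·83798, i.e. γ^4 - 1158γ^2 + 335241 - 335192 = 0, i.e. γ^4 - 1158γ^2 + 49 = 0. So γ is a root of x^4 - 1158x^2 + 49. This polynomial is irreducible over Q: it has no rational root (each ±√293 ± √286 is irrational), and any factorization into two quadratics over Q would force √(83798) ∈ Q (pairing opposite roots) or √293, √286 ∈ Q (other pairings), all impossible. Hence [Q(γ):Q] = 4 = [Q(√293, √286):Q], so Q(γ) = Q(√293, √286).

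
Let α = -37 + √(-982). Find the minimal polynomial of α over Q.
m_α(x) = x^2 + 74x + 2351

From α + 37 = √(-982), squaring gives (α + 37)^2 = -982, i.e. α^2 + 74α + 1369 = -982, so α^2 + 74α + 2351 = 0. The discriminant of x^2 + 74x + 2351 is (74)^2 - 4·(2351) = 5476 - 9404 = -3928, and 4·(-982) is not a perfect square in Q since -982 is squarefree and ≠ 1. Hence x^2 + 74x + 2351 is irreducible over Q and is the minimal polynomial of α.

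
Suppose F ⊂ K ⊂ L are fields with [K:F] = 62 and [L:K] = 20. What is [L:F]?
[L:F] = 1240

The tower law says that for any tower of field extensions F ⊂ K ⊂ L with finite degrees, [L:F] = [L:K] · [K:F]. Here this gives [L:F] = 20 · 62 = 1240.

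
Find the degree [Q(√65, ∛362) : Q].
[Q(√65, ∛362) : Q] = 6

Let L = Q(√65, ∛362). Since Q(√65) ⊂ L and [Q(√65):Q] = 2, the tower law gives 2 | [L:Q]. Likewise Q(∛362) ⊂ L with [Q(∛362):Q] = 3 (because 362 is not a perfect cube), so 3 | [L:Q]. As gcd(2,3) = 1, [L:Q] is divisible by 6. Conversely L is generated over Q by √65 and ∛362, so [L:Q] ≤ 2·3 = 6. Therefore [Q(√65, ∛362) : Q] = 6.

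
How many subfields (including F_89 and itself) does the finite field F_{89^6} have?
F_{89^6} has 4 subfields

The subfields of F_{p^n} are exactly the fields F_{p^d} for d | n (each is the fixed field of the unique index-d subgroup of Gal(F_{p^n}/F_p) ≅ Z/nZ). The divisors of n = 6 are {1, 2, 3, 6}, giving 4 subfields: F_{89^1}, F_{89^2}, F_{89^3}, F_{89^6}.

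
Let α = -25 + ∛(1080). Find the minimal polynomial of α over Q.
m_α(x) = x^3 + 75x^2 + 1875x + 14545

Set β = α + 25 = ∛(1080), so β^3 = 1080. Then (α + 25)^3 - 1080 = 0, i.e. α is a root of g(x) = (x + 25)^3 - 1080 = x^3 + 75x^2 + 1875x + 14545. Since g(x) = h(x + 25) where h(x) = x^3 - 1080, and h is irreducible over Q (because 1080 is not a perfect cube, so h has no rational root, and a monic cubic with no rational root is irreducible), g is also irreducible (irreducibility is preserved under the substitution x → x + 25). Hence m_α(x) = x^3 + 75x^2 + 1875x + 14545.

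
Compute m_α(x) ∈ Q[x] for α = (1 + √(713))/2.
m_α(x) = x^2 - x - 178

From 2α - 1 = √(713), squaring gives (2α - 1)^2 = 713, i.e. 4α^2 - 4α + 1 = 713, so α^2 - α + (1 - 713)/4 = 0. Since 713 ≡ 1 (mod 4), (1 - 713)/4 = -178 ∈ Z. The polynomial x^2 - x - 178 has discriminant 1 - 4·(-178) = 713, which is not a perfect square in Q (d = 713 is squarefree and ≠ 1), so x^2 - x - 178 is irreducible over Q. It is the minimal polynomial of α.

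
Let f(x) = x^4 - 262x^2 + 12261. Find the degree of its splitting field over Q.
[K : Q] = 4

Solving the quadratic in x^2: x^2 = (262 ± √(262^2 - 4·12261))/2 = (262 ± √19600)/2 = (262 ± 140)/2, giving x^2 = 61 or x^2 = 201. So f(x) = (x^2 - 61)(x^2 - 201) and the roots of f are ±√61, ±√201. Hence the splitting field is K = Q(√61, √201). Since 61 and 201 are distinct squarefree integers > 1, their product 12261 is not a perfect square, so √201 ∉ Q(√61). By the tower law [K:Q] = [Q(√61,√201):Q(√61)] · [Q(√61):Q] = 2 · 2 = 4.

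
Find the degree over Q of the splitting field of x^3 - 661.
[K : Q] = 6

The roots of x^3 - 661 are ∛661, ω∛661, ω^2∛661 where ω = e^(2πi/3) is a primitive cube root of unity, so K = Q(∛661, ω). Now [Q(∛661):Q] = 3 (since 661 is not a perfect cube, x^3 - 661 is irreducible) and [Q(ω):Q] = 2. Both 2 and 3 divide [K:Q], and [K:Q] ≤ 3·2 = 6, so [K:Q] = 6. (Equivalently: Q(∛661) ⊂ R but ω ∉ R, so [K : Q(∛661)] = 2.)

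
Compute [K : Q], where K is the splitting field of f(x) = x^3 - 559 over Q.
[K : Q] = 6

The roots of x^3 - 559 are ∛559, ω∛559, ω^2∛559 where ω = e^(2πi/3) is a primitive cube root of unity, so K = Q(∛559, ω). Now [Q(∛559):Q] = 3 (since 559 is not a perfect cube, x^3 - 559 is irreducible) and [Q(ω):Q] = 2. Both 2 and 3 divide [K:Q], and [K:Q] ≤ 3·2 = 6, so [K:Q] = 6. (Equivalently: Q(∛559) ⊂ R but ω ∉ R, so [K : Q(∛559)] = 2.)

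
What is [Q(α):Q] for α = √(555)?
[Q(α):Q] = 2

[Q(α):Q] equals the degree of the minimal polynomial of α. Here α^2 = 555 and x^2 - 555 is irreducible (d = 555 is squarefree, ≠ 1, hence not a square), so deg(m_α) = 2. Thus [Q(α):Q] = 2.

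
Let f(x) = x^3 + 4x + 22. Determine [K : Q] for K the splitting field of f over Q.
[K : Q] = 6

By the rational root test, any rational root of the monic integer polynomial f(x) = x^3 + 4x + 22 must be an integer dividing the constant term 22, i.e. one of ±{1, 2, 11, 22}. Evaluating: f(1) = 27, f(-1) = 17, f(2) = 38, f(-2) = 6, f(11) = 1397, f(-11) = -1353, f(22) = 10758, f(-22) = -10714; none is 0, so f has no rational root and is therefore irreducible over Q (a cubic with no linear factor over a field is irreducible). For an irreducible cubic, the Galois group is A_3 or S_3 according as the discriminant disc(f) = -4a^3 - 27b^2 = -4·(4)^3 - 27·(22)^2 = -13324 is or is not a square in Q. Here disc(f) = -13324 is not a perfect square in Q, so the Galois group of f over Q is not contained in A_3 and must be all of S_3. The splitting field has degree |S_3| = 6 over Q, so [K : Q] = 6.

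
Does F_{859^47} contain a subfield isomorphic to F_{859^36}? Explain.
No: F_{859^36} is not a subfield of F_{859^47}

F_{p^m} embeds in F_{p^n} iff m | n. Here 36 ∤ 47 (since 47 = 1·36 + 11 with remainder 11 ≠ 0), so F_{859^36} is not a subfield of F_{859^47}. Equivalently: if it were, the tower law would give 36 = [F_{859^36}:F_859] dividing [F_{859^47}:F_859] = 47, contradiction.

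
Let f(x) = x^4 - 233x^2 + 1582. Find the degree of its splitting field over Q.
[K : Q] = 4

Solving the quadratic in x^2: x^2 = (233 ± √(233^2 - 4·1582))/2 = (233 ± √47961)/2 = (233 ± 219)/2, giving x^2 = 226 or x^2 = 7. So f(x) = (x^2 - 226)(x^2 - 7) and the roots of f are ±√226, ±√7. Hence the splitting field is K = Q(√226, √7). Since 226 and 7 are distinct squarefree integers > 1, their product 1582 is not a perfect square, so √7 ∉ Q(√226). By the tower law [K:Q] = [Q(√226,√7):Q(√226)] · [Q(√226):Q] = 2 · 2 = 4.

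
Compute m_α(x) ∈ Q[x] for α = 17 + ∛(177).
m_α(x) = x^3 - 51x^2 + 867x - 5090

Set β = α - 17 = ∛(177), so β^3 = 177. Then (α - 17)^3 - 177 = 0, i.e. α is a root of g(x) = (x - 17)^3 - 177 = x^3 - 51x^2 + 867x - 5090. Since g(x) = h(x - 17) where h(x) = x^3 - 177, and h is irreducible over Q (because 177 is not a perfect cube, so h has no rational root, and a monic cubic with no rational root is irreducible), g is also irreducible (irreducibility is preserved under the substitution x → x - 17). Hence m_α(x) = x^3 - 51x^2 + 867x - 5090.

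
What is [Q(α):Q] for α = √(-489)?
[Q(α):Q] = 2

[Q(α):Q] equals the degree of the minimal polynomial of α. Here α^2 = -489 and x^2 + 489 is irreducible (d = -489 is squarefree, ≠ 1, hence not a square), so deg(m_α) = 2. Thus [Q(α):Q] = 2.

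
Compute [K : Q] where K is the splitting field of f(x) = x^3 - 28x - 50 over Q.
[K : Q] = 6

By the rational root test, any rational root of the monic integer polynomial f(x) = x^3 - 28x - 50 must be an integer dividing the constant term -50, i.e. one of ±{1, 2, 5, 10, 25, 50}. Evaluating: f(1) = -77, f(-1) = -23, f(2) = -98, f(-2) = -2, f(5) = -65, f(-5) = -35, f(10) = 670, f(-10) = -770, f(25) = 14875, f(-25) = -14975, f(50) = 123550, f(-50) = -123650; none is 0, so f has no rational root and is therefore irreducible over Q (a cubic with no linear factor over a field is irreducible). For an irreducible cubic, the Galois group is A_3 or S_3 according as the discriminant disc(f) = -4a^3 - 27b^2 = -4·(-28)^3 - 27·(-50)^2 = 20308 is or is not a square in Q. Here disc(f) = 20308 is not a perfect square in Q, so the Galois group of f over Q is not contained in A_3 and must be all of S_3. The splitting field has degree |S_3| = 6 over Q, so [K : Q] = 6.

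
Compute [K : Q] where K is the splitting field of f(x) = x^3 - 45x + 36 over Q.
[K : Q] = 6

By the rational root test, any rational root of the monic integer polynomial f(x) = x^3 - 45x + 36 must be an integer dividing the constant term 36, i.e. one of ±{1, 2, 3, 4, 6, 9, 12, 18, 36}. Evaluating: f(1) = -8, f(-1) = 80, f(2) = -46, f(-2) = 118, f(3) = -72, f(-3) = 144, f(4) = -80, f(-4) = 152, f(6) = -18, f(-6) = 90, f(9) = 360, f(-9) = -288, f(12) = 1224, f(-12) = -1152, f(18) = 5058, f(-18) = -4986, f(36) = 45072, f(-36) = -45000; none is 0, so f has no rational root and is therefore irreducible over Q (a cubic with no linear factor over a field is irreducible). For an irreducible cubic, the Galois group is A_3 or S_3 according as the discriminant disc(f) = -4a^3 - 27b^2 = -4·(-45)^3 - 27·(36)^2 = 329508 is or is not a square in Q. Here disc(f) = 329508 is not a perfect square in Q, so the Galois group of f over Q is not contained in A_3 and must be all of S_3. The splitting field has degree |S_3| = 6 over Q, so [K : Q] = 6.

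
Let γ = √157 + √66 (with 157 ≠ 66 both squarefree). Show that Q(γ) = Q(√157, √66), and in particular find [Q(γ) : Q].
[Q(γ) : Q] = 4 (equivalently, Q(γ) = Q(√157, √66))

Obviously Q(γ) ⊆ Q(√157, √66), and [Q(√157, √66):Q] = 4 (since 157, 66 are distinct squarefree integers > 1 with 10362 not a perfect square). To show equality we compute the minimal polynomial of γ. From γ = √157 + √66: γ^2 = 157 + 2√(10362) + 66 = 223 + 2√(10362), so γ^2 - 223 = 2√(10362); squaring, (γ^2 - 223)^2 = 4·10362, i.e. γ^4 - 446γ^2 + 49729 - 41448 = 0, i.e. γ^4 - 446γ^2 + 8281 = 0. So γ is a root of x^4 - 446x^2 + 8281. This polynomial is irreducible over Q: it has no rational root (each ±√157 ± √66 is irrational), and any factorization into two quadratics over Q would force √(10362) ∈ Q (pairing opposite roots) or √157, √66 ∈ Q (other pairings), all impossible. Hence [Q(γ):Q] = 4 = [Q(√157, √66):Q], so Q(γ) = Q(√157, √66).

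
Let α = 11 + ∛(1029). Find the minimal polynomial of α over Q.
m_α(x) = x^3 - 33x^2 + 363x - 2360

Set β = α - 11 = ∛(1029), so β^3 = 1029. Then (α - 11)^3 - 1029 = 0, i.e. α is a root of g(x) = (x - 11)^3 - 1029 = x^3 - 33x^2 + 363x - 2360. Since g(x) = h(x - 11) where h(x) = x^3 - 1029, and h is irreducible over Q (because 1029 is not a perfect cube, so h has no rational root, and a monic cubic with no rational root is irreducible), g is also irreducible (irreducibility is preserved under the substitution x → x - 11). Hence m_α(x) = x^3 - 33x^2 + 363x - 2360.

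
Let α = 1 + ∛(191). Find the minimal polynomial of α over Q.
m_α(x) = x^3 - 3x^2 + 3x - 192

Set β = α - 1 = ∛(191), so β^3 = 191. Then (α - 1)^3 - 191 = 0, i.e. α is a root of g(x) = (x - 1)^3 - 191 = x^3 - 3x^2 + 3x - 192. Since g(x) = h(x - 1) where h(x) = x^3 - 191, and h is irreducible over Q (because 191 is not a perfect cube, so h has no rational root, and a monic cubic with no rational root is irreducible), g is also irreducible (irreducibility is preserved under the substitution x → x - 1). Hence m_α(x) = x^3 - 3x^2 + 3x - 192.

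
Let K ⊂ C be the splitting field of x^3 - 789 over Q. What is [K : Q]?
[K : Q] = 6

The roots of x^3 - 789 are ∛789, ω∛789, ω^2∛789 where ω = e^(2πi/3) is a primitive cube root of unity, so K = Q(∛789, ω). Now [Q(∛789):Q] = 3 (since 789 is not a perfect cube, x^3 - 789 is irreducible) and [Q(ω):Q] = 2. Both 2 and 3 divide [K:Q], and [K:Q] ≤ 3·2 = 6, so [K:Q] = 6. (Equivalently: Q(∛789) ⊂ R but ω ∉ R, so [K : Q(∛789)] = 2.)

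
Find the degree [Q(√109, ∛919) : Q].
[Q(√109, ∛919) : Q] = 6

Let L = Q(√109, ∛919). Since Q(√109) ⊂ L and [Q(√109):Q] = 2, the tower law gives 2 | [L:Q]. Likewise Q(∛919) ⊂ L with [Q(∛919):Q] = 3 (because 919 is not a perfect cube), so 3 | [L:Q]. As gcd(2,3) = 1, [L:Q] is divisible by 6. Conversely L is generated over Q by √109 and ∛919, so [L:Q] ≤ 2·3 = 6. Therefore [Q(√109, ∛919) : Q] = 6.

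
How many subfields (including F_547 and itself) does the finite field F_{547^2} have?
F_{547^2} has 2 subfields

The subfields of F_{p^n} are exactly the fields F_{p^d} for d | n (each is the fixed field of the unique index-d subgroup of Gal(F_{p^n}/F_p) ≅ Z/nZ). The divisors of n = 2 are {1, 2}, giving 2 subfields: F_{547^1}, F_{547^2}.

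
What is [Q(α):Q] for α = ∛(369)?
[Q(α):Q] = 3

The minimal polynomial of α is x^3 - 369, irreducible over Q since 369 is not a perfect cube (so x^3 - 369 has no rational root). Hence [Q(α):Q] = deg(m_α) = 3.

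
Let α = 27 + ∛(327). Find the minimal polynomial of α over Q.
m_α(x) = x^3 - 81x^2 + 2187x - 20010

Set β = α - 27 = ∛(327), so β^3 = 327. Then (α - 27)^3 - 327 = 0, i.e. α is a root of g(x) = (x - 27)^3 - 327 = x^3 - 81x^2 + 2187x - 20010. Since g(x) = h(x - 27) where h(x) = x^3 - 327, and h is irreducible over Q (because 327 is not a perfect cube, so h has no rational root, and a monic cubic with no rational root is irreducible), g is also irreducible (irreducibility is preserved under the substitution x → x - 27). Hence m_α(x) = x^3 - 81x^2 + 2187x - 20010.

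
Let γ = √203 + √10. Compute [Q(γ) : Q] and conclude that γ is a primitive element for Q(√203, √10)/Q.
[Q(γ) : Q] = 4 (equivalently, Q(γ) = Q(√203, √10))

Obviously Q(γ) ⊆ Q(√203, √10), and [Q(√203, √10):Q] = 4 (since 203, 10 are distinct squarefree integers > 1 with 2030 not a perfect square). To show equality we compute the minimal polynomial of γ. From γ = √203 + √10: γ^2 = 203 + 2√(2030) + 10 = 213 + 2√(2030), so γ^2 - 213 = 2√(2030); squaring, (γ^2 - 213)^2 = 4·2030, i.e. γ^4 - 426γ^2 + 45369 - 8120 = 0, i.e. γ^4 - 426γ^2 + 37249 = 0. So γ is a root of x^4 - 426x^2 + 37249. This polynomial is irreducible over Q: it has no rational root (each ±√203 ± √10 is irrational), and any factorization into two quadratics over Q would force √(2030) ∈ Q (pairing opposite roots) or √203, √10 ∈ Q (other pairings), all impossible. Hence [Q(γ):Q] = 4 = [Q(√203, √10):Q], so Q(γ) = Q(√203, √10).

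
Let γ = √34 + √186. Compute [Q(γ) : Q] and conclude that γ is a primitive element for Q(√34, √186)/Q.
[Q(γ) : Q] = 4 (equivalently, Q(γ) = Q(√34, √186))

Obviously Q(γ) ⊆ Q(√34, √186), and [Q(√34, √186):Q] = 4 (since 34, 186 are distinct squarefree integers > 1 with 6324 not a perfect square). To show equality we compute the minimal polynomial of γ. From γ = √34 + √186: γ^2 = 34 + 2√(6324) + 186 = 220 + 2√(6324), so γ^2 - 220 = 2√(6324); squaring, (γ^2 - 220)^2 = 4·6324, i.e. γ^4 - 440γ^2 + 48400 - 25296 = 0, i.e. γ^4 - 440γ^2 + 23104 = 0. So γ is a root of x^4 - 440x^2 + 23104. This polynomial is irreducible over Q: it has no rational root (each ±√34 ± √186 is irrational), and any factorization into two quadratics over Q would force √(6324) ∈ Q (pairing opposite roots) or √34, √186 ∈ Q (other pairings), all impossible. Hence [Q(γ):Q] = 4 = [Q(√34, √186):Q], so Q(γ) = Q(√34, √186).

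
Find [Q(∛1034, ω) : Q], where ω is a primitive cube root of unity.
[Q(∛1034, ω) : Q] = 6

[Q(∛1034):Q] = 3 (min poly x^3 - 1034, irreducible since 1034 is not a perfect cube). [Q(ω):Q] = 2 (min poly x^2 + x + 1). Since Q(∛1034) ⊂ R and ω ∉ R, we have ω ∉ Q(∛1034), so x^2 + x + 1 remains irreducible over Q(∛1034) and [Q(∛1034, ω) : Q(∛1034)] = 2. By the tower law, [Q(∛1034, ω) : Q] = 3 · 2 = 6. (In fact Q(∛1034, ω) is the splitting field of x^3 - 1034 over Q.)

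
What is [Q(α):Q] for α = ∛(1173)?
[Q(α):Q] = 3

The minimal polynomial of α is x^3 - 1173, irreducible over Q since 1173 is not a perfect cube (so x^3 - 1173 has no rational root). Hence [Q(α):Q] = deg(m_α) = 3.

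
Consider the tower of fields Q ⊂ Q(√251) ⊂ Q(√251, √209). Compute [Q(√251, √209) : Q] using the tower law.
[Q(√251, √209) : Q] = 4

[Q(√251):Q] = 2 (min poly x^2 - 251, irreducible since 251 is squarefree > 1). For the top step, suppose √209 ∈ Q(√251), say √209 = c + d√251 with c, d ∈ Q. Squaring: 209 = c^2 + 251d^2 + 2cd√251. Since √251 ∉ Q this forces 2cd = 0. If d = 0 then √209 = c ∈ Q, contradicting 209 squarefree > 1. If c = 0 then 209 = 251d^2, so 251·209 = (251d)^2 is a perfect square in Q — but 251·209 = 52459 is not a perfect square (since 251 and 209 are distinct squarefree integers). Contradiction. Hence √209 ∉ Q(√251), so x^2 - 209 stays irreducible over Q(√251) and [Q(√251, √209) : Q(√251)] = 2. By the tower law, [Q(√251, √209) : Q] = 2 · 2 = 4.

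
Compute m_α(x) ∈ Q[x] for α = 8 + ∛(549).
m_α(x) = x^3 - 24x^2 + 192x - 1061

Set β = α - 8 = ∛(549), so β^3 = 549. Then (α - 8)^3 - 549 = 0, i.e. α is a root of g(x) = (x - 8)^3 - 549 = x^3 - 24x^2 + 192x - 1061. Since g(x) = h(x - 8) where h(x) = x^3 - 549, and h is irreducible over Q (because 549 is not a perfect cube, so h has no rational root, and a monic cubic with no rational root is irreducible), g is also irreducible (irreducibility is preserved under the substitution x → x - 8). Hence m_α(x) = x^3 - 24x^2 + 192x - 1061.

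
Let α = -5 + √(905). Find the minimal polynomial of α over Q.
m_α(x) = x^2 + 10x - 880

From α + 5 = √(905), squaring gives (α + 5)^2 = 905, i.e. α^2 + 10α + 25 = 905, so α^2 + 10α - 880 = 0. The discriminant of x^2 + 10x - 880 is (10)^2 - 4·(-880) = 100 + 3520 = 3620, and 4·(905) is not a perfect square in Q since 905 is squarefree and ≠ 1. Hence x^2 + 10x - 880 is irreducible over Q and is the minimal polynomial of α.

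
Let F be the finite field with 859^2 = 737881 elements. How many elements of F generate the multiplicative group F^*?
There are φ(737880) = 161280 primitive elements

F_q^* is cyclic of order q - 1 = 737880. A cyclic group of order m has exactly φ(m) generators. Here m = 737880 = 2^3 · 3 · 5 · 11 · 13 · 43, so the number of primitive elements is φ(737880) = 161280.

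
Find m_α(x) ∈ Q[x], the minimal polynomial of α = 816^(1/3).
m_α(x) = x^3 - 816

α satisfies α^3 = 816, so x^3 - 816 annihilates α. By the rational root test, a rational root p/q (in lowest terms) of x^3 - 816 would satisfy p^3 = 816 q^3, forcing q = 1 and p^3 = 816; but 816 is not a perfect cube, contradiction. A monic cubic over Q with no rational root is irreducible (any nontrivial factorization would include a linear factor). Hence x^3 - 816 is the minimal polynomial of α, and in particular [Q(α):Q] = 3.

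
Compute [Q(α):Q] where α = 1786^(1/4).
[Q(α):Q] = 4

α is a root of x^4 - 1786. By Eisenstein's criterion at the prime p = 2 (which divides the constant term 1786 but p^2 = 4 does not, since 1786 is squarefree), x^4 - 1786 is irreducible over Q. Hence [Q(α):Q] = 4.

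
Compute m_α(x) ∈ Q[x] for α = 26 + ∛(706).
m_α(x) = x^3 - 78x^2 + 2028x - 18282

Set β = α - 26 = ∛(706), so β^3 = 706. Then (α - 26)^3 - 706 = 0, i.e. α is a root of g(x) = (x - 26)^3 - 706 = x^3 - 78x^2 + 2028x - 18282. Since g(x) = h(x - 26) where h(x) = x^3 - 706, and h is irreducible over Q (because 706 is not a perfect cube, so h has no rational root, and a monic cubic with no rational root is irreducible), g is also irreducible (irreducibility is preserved under the substitution x → x - 26). Hence m_α(x) = x^3 - 78x^2 + 2028x - 18282.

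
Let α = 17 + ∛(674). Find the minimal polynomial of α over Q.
m_α(x) = x^3 - 51x^2 + 867x - 5587

Set β = α - 17 = ∛(674), so β^3 = 674. Then (α - 17)^3 - 674 = 0, i.e. α is a root of g(x) = (x - 17)^3 - 674 = x^3 - 51x^2 + 867x - 5587. Since g(x) = h(x - 17) where h(x) = x^3 - 674, and h is irreducible over Q (because 674 is not a perfect cube, so h has no rational root, and a monic cubic with no rational root is irreducible), g is also irreducible (irreducibility is preserved under the substitution x → x - 17). Hence m_α(x) = x^3 - 51x^2 + 867x - 5587.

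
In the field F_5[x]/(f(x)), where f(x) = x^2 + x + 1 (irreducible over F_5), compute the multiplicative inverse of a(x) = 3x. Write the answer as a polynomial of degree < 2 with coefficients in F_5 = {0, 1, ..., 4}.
a(x)^(-1) ≡ 3x + 3 (mod f(x))

Since f is irreducible over F_5, F_5[x]/(f) is a field and a(x) ≠ 0 has an inverse. Apply the extended Euclidean algorithm to f(x) and a(x) in F_5[x]: f(x) = (2x + 2)·a(x) + (1). The last nonzero remainder is the constant 1 = gcd(f, a) in F_5. Back-substituting through the division chain expresses 1 = s(x)·a(x) + t(x)·f(x) with s(x) ≡ 3x + 3 (mod f), so a(x)^(-1) ≡ s(x) = 3x + 3 (mod f). Check: (3x)·(3x + 3) = 4x^2 + 4x ≡ 1 (mod x^2 + x + 1).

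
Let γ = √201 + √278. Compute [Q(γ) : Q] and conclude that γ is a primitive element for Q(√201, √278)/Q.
[Q(γ) : Q] = 4 (equivalently, Q(γ) = Q(√201, √278))

Obviously Q(γ) ⊆ Q(√201, √278), and [Q(√201, √278):Q] = 4 (since 201, 278 are distinct squarefree integers > 1 with 55878 not a perfect square). To show equality we compute the minimal polynomial of γ. From γ = √201 + √278: γ^2 = 201 + 2√(55878) + 278 = 479 + 2√(55878), so γ^2 - 479 = 2√(55878); squaring, (γ^2 - 479)^2 = 4·55878, i.e. γ^4 - 958γ^2 + 229441 - 223512 = 0, i.e. γ^4 - 958γ^2 + 5929 = 0. So γ is a root of x^4 - 958x^2 + 5929. This polynomial is irreducible over Q: it has no rational root (each ±√201 ± √278 is irrational), and any factorization into two quadratics over Q would force √(55878) ∈ Q (pairing opposite roots) or √201, √278 ∈ Q (other pairings), all impossible. Hence [Q(γ):Q] = 4 = [Q(√201, √278):Q], so Q(γ) = Q(√201, √278).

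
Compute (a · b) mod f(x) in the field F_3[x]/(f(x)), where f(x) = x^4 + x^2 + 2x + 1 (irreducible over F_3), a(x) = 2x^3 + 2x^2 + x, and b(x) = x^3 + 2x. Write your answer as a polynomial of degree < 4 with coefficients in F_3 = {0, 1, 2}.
a · b ≡ x^3 + 2x^2 + x (mod f(x))

Multiply in F_3[x]: a(x)·b(x) = (2x^3 + 2x^2 + x)·(x^3 + 2x) = 2x^6 + 2x^5 + 2x^4 + x^3 + 2x^2. This has degree ≥ 4, so divide by f(x) over F_3: 2x^6 + 2x^5 + 2x^4 + x^3 + 2x^2 = (2x^2 + 2x)·(x^4 + x^2 + 2x + 1) + (x^3 + 2x^2 + x). Hence a·b ≡ x^3 + 2x^2 + x (mod f). (F_3[x]/(f) is a field with 3^4 = 81 elements since f is irreducible of degree 4.)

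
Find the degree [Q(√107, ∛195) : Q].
[Q(√107, ∛195) : Q] = 6

Let L = Q(√107, ∛195). Since Q(√107) ⊂ L and [Q(√107):Q] = 2, the tower law gives 2 | [L:Q]. Likewise Q(∛195) ⊂ L with [Q(∛195):Q] = 3 (because 195 is not a perfect cube), so 3 | [L:Q]. As gcd(2,3) = 1, [L:Q] is divisible by 6. Conversely L is generated over Q by √107 and ∛195, so [L:Q] ≤ 2·3 = 6. Therefore [Q(√107, ∛195) : Q] = 6.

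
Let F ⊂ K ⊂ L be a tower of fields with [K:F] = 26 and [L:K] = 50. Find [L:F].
[L:F] = 1300

The tower law says that for any tower of field extensions F ⊂ K ⊂ L with finite degrees, [L:F] = [L:K] · [K:F]. Here this gives [L:F] = 50 · 26 = 1300.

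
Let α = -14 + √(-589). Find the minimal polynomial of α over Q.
m_α(x) = x^2 + 28x + 785

From α + 14 = √(-589), squaring gives (α + 14)^2 = -589, i.e. α^2 + 28α + 196 = -589, so α^2 + 28α + 785 = 0. The discriminant of x^2 + 28x + 785 is (28)^2 - 4·(785) = 784 - 3140 = -2356, and 4·(-589) is not a perfect square in Q since -589 is squarefree and ≠ 1. Hence x^2 + 28x + 785 is irreducible over Q and is the minimal polynomial of α.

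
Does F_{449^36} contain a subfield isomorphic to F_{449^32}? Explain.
No: F_{449^32} is not a subfield of F_{449^36}

F_{p^m} embeds in F_{p^n} iff m | n. Here 32 ∤ 36 (since 36 = 1·32 + 4 with remainder 4 ≠ 0), so F_{449^32} is not a subfield of F_{449^36}. Equivalently: if it were, the tower law would give 32 = [F_{449^32}:F_449] dividing [F_{449^36}:F_449] = 36, contradiction.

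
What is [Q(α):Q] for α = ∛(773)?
[Q(α):Q] = 3

The minimal polynomial of α is x^3 - 773, irreducible over Q since 773 is not a perfect cube (so x^3 - 773 has no rational root). Hence [Q(α):Q] = deg(m_α) = 3.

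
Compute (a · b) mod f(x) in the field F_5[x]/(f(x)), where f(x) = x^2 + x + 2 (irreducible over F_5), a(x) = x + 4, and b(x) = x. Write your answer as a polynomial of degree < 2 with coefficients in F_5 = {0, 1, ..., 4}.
a · b ≡ 3x + 3 (mod f(x))

Multiply in F_5[x]: a(x)·b(x) = (x + 4)·(x) = x^2 + 4x. This has degree ≥ 2, so divide by f(x) over F_5: x^2 + 4x = (1)·(x^2 + x + 2) + (3x + 3). Hence a·b ≡ 3x + 3 (mod f). (F_5[x]/(f) is a field with 5^2 = 25 elements since f is irreducible of degree 2.)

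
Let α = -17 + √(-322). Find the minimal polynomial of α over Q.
m_α(x) = x^2 + 34x + 611

From α + 17 = √(-322), squaring gives (α + 17)^2 = -322, i.e. α^2 + 34α + 289 = -322, so α^2 + 34α + 611 = 0. The discriminant of x^2 + 34x + 611 is (34)^2 - 4·(611) = 1156 - 2444 = -1288, and 4·(-322) is not a perfect square in Q since -322 is squarefree and ≠ 1. Hence x^2 + 34x + 611 is irreducible over Q and is the minimal polynomial of α.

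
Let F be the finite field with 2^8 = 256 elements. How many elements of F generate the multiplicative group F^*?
There are φ(255) = 128 primitive elements

F_q^* is cyclic of order q - 1 = 255. A cyclic group of order m has exactly φ(m) generators. Here m = 255 = 3 · 5 · 17, so the number of primitive elements is φ(255) = 128.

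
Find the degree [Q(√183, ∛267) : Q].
[Q(√183, ∛267) : Q] = 6

Let L = Q(√183, ∛267). Since Q(√183) ⊂ L and [Q(√183):Q] = 2, the tower law gives 2 | [L:Q]. Likewise Q(∛267) ⊂ L with [Q(∛267):Q] = 3 (because 267 is not a perfect cube), so 3 | [L:Q]. As gcd(2,3) = 1, [L:Q] is divisible by 6. Conversely L is generated over Q by √183 and ∛267, so [L:Q] ≤ 2·3 = 6. Therefore [Q(√183, ∛267) : Q] = 6.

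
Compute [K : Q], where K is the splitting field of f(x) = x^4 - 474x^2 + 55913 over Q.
[K : Q] = 4

Solving the quadratic in x^2: x^2 = (474 ± √(474^2 - 4·55913))/2 = (474 ± √1024)/2 = (474 ± 32)/2, giving x^2 = 221 or x^2 = 253. So f(x) = (x^2 - 221)(x^2 - 253) and the roots of f are ±√221, ±√253. Hence the splitting field is K = Q(√221, √253). Since 221 and 253 are distinct squarefree integers > 1, their product 55913 is not a perfect square, so √253 ∉ Q(√221). By the tower law [K:Q] = [Q(√221,√253):Q(√221)] · [Q(√221):Q] = 2 · 2 = 4.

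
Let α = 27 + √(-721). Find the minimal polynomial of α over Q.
m_α(x) = x^2 - 54x + 1450

From α - 27 = √(-721), squaring gives (α - 27)^2 = -721, i.e. α^2 - 54α + 729 = -721, so α^2 - 54α + 1450 = 0. The discriminant of x^2 - 54x + 1450 is (-54)^2 - 4·(1450) = 2916 - 5800 = -2884, and 4·(-721) is not a perfect square in Q since -721 is squarefree and ≠ 1. Hence x^2 - 54x + 1450 is irreducible over Q and is the minimal polynomial of α.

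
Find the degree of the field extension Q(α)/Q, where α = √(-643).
[Q(α):Q] = 2

[Q(α):Q] equals the degree of the minimal polynomial of α. Here α^2 = -643 and x^2 + 643 is irreducible (d = -643 is squarefree, ≠ 1, hence not a square), so deg(m_α) = 2. Thus [Q(α):Q] = 2.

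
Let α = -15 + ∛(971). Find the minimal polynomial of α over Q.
m_α(x) = x^3 + 45x^2 + 675x + 2404

Set β = α + 15 = ∛(971), so β^3 = 971. Then (α + 15)^3 - 971 = 0, i.e. α is a root of g(x) = (x + 15)^3 - 971 = x^3 + 45x^2 + 675x + 2404. Since g(x) = h(x + 15) where h(x) = x^3 - 971, and h is irreducible over Q (because 971 is not a perfect cube, so h has no rational root, and a monic cubic with no rational root is irreducible), g is also irreducible (irreducibility is preserved under the substitution x → x + 15). Hence m_α(x) = x^3 + 45x^2 + 675x + 2404.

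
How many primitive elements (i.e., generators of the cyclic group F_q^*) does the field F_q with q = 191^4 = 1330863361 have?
There are φ(1330863360) = 297271296 primitive elements

F_q^* is cyclic of order q - 1 = 1330863360. A cyclic group of order m has exactly φ(m) generators. Here m = 1330863360 = 2^8 · 3 · 5 · 17 · 19 · 29 · 37, so the number of primitive elements is φ(1330863360) = 297271296.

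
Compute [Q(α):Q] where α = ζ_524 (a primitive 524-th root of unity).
[Q(α):Q] = 260

The minimal polynomial of ζ_524 over Q is the 524-th cyclotomic polynomial Φ_524(x), which is irreducible over Q and has degree φ(524) = 260. Hence [Q(α):Q] = φ(524) = 260.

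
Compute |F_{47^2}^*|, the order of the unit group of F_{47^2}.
|F_{47^2}^*| = 2208

F_{47^2} has 47^2 = 2209 elements; its multiplicative group consists of all nonzero elements, so |F_{47^2}^*| = 2209 - 1 = 2208. (It is cyclic since any finite subgroup of the multiplicative group of a field is cyclic.)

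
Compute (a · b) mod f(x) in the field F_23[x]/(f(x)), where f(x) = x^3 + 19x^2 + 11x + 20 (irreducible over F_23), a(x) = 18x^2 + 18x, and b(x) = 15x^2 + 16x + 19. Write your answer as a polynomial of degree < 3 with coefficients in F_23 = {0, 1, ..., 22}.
a · b ≡ 3x^2 + 16x + 15 (mod f(x))

Multiply in F_23[x]: a(x)·b(x) = (18x^2 + 18x)·(15x^2 + 16x + 19) = 17x^4 + 6x^3 + 9x^2 + 20x. This has degree ≥ 3, so divide by f(x) over F_23: 17x^4 + 6x^3 + 9x^2 + 20x = (17x + 5)·(x^3 + 19x^2 + 11x + 20) + (3x^2 + 16x + 15). Hence a·b ≡ 3x^2 + 16x + 15 (mod f). (F_23[x]/(f) is a field with 23^3 = 12167 elements since f is irreducible of degree 3.)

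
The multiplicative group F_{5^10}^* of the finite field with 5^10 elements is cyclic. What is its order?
|F_{5^10}^*| = 9765624

F_{5^10} has 5^10 = 9765625 elements; its multiplicative group consists of all nonzero elements, so |F_{5^10}^*| = 9765625 - 1 = 9765624. (It is cyclic since any finite subgroup of the multiplicative group of a field is cyclic.)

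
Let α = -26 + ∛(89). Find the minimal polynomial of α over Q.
m_α(x) = x^3 + 78x^2 + 2028x + 17487

Set β = α + 26 = ∛(89), so β^3 = 89. Then (α + 26)^3 - 89 = 0, i.e. α is a root of g(x) = (x + 26)^3 - 89 = x^3 + 78x^2 + 2028x + 17487. Since g(x) = h(x + 26) where h(x) = x^3 - 89, and h is irreducible over Q (because 89 is not a perfect cube, so h has no rational root, and a monic cubic with no rational root is irreducible), g is also irreducible (irreducibility is preserved under the substitution x → x + 26). Hence m_α(x) = x^3 + 78x^2 + 2028x + 17487.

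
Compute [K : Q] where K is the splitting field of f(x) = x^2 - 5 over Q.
[K : Q] = 2

f(x) = x^2 - 5 factors as (x - √5)(x + √5). The splitting field is K = Q(√5). Since 5 is squarefree and > 1, it is not a perfect square, so x^2 - 5 is irreducible over Q and [Q(√5) : Q] = 2. Hence [K : Q] = 2.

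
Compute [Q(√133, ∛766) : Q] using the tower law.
[Q(√133, ∛766) : Q] = 6

Let L = Q(√133, ∛766). Since Q(√133) ⊂ L and [Q(√133):Q] = 2, the tower law gives 2 | [L:Q]. Likewise Q(∛766) ⊂ L with [Q(∛766):Q] = 3 (because 766 is not a perfect cube), so 3 | [L:Q]. As gcd(2,3) = 1, [L:Q] is divisible by 6. Conversely L is generated over Q by √133 and ∛766, so [L:Q] ≤ 2·3 = 6. Therefore [Q(√133, ∛766) : Q] = 6.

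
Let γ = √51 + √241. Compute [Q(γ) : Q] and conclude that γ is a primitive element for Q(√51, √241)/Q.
[Q(γ) : Q] = 4 (equivalently, Q(γ) = Q(√51, √241))

Obviously Q(γ) ⊆ Q(√51, √241), and [Q(√51, √241):Q] = 4 (since 51, 241 are distinct squarefree integers > 1 with 12291 not a perfect square). To show equality we compute the minimal polynomial of γ. From γ = √51 + √241: γ^2 = 51 + 2√(12291) + 241 = 292 + 2√(12291), so γ^2 - 292 = 2√(12291); squaring, (γ^2 - 292)^2 = 4·12291, i.e. γ^4 - 584γ^2 + 85264 - 49164 = 0, i.e. γ^4 - 584γ^2 + 36100 = 0. So γ is a root of x^4 - 584x^2 + 36100. This polynomial is irreducible over Q: it has no rational root (each ±√51 ± √241 is irrational), and any factorization into two quadratics over Q would force √(12291) ∈ Q (pairing opposite roots) or √51, √241 ∈ Q (other pairings), all impossible. Hence [Q(γ):Q] = 4 = [Q(√51, √241):Q], so Q(γ) = Q(√51, √241).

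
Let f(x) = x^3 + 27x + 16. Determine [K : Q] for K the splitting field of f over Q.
[K : Q] = 6

By the rational root test, any rational root of the monic integer polynomial f(x) = x^3 + 27x + 16 must be an integer dividing the constant term 16, i.e. one of ±{1, 2, 4, 8, 16}. Evaluating: f(1) = 44, f(-1) = -12, f(2) = 78, f(-2) = -46, f(4) = 188, f(-4) = -156, f(8) = 744, f(-8) = -712, f(16) = 4544, f(-16) = -4512; none is 0, so f has no rational root and is therefore irreducible over Q (a cubic with no linear factor over a field is irreducible). For an irreducible cubic, the Galois group is A_3 or S_3 according as the discriminant disc(f) = -4a^3 - 27b^2 = -4·(27)^3 - 27·(16)^2 = -85644 is or is not a square in Q. Here disc(f) = -85644 is not a perfect square in Q, so the Galois group of f over Q is not contained in A_3 and must be all of S_3. The splitting field has degree |S_3| = 6 over Q, so [K : Q] = 6.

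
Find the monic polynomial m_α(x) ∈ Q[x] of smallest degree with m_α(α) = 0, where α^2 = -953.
m_α(x) = x^2 + 953

α satisfies α^2 + 953 = 0, so x^2 + 953 annihilates α. Since d = -953 is squarefree and ≠ 1, it is not a perfect square in Q, so x^2 + 953 has no rational root and is therefore irreducible over Q (a degree-2 polynomial over a field is irreducible iff it has no root). Hence m_α(x) = x^2 + 953.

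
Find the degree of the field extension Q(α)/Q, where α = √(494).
[Q(α):Q] = 2

[Q(α):Q] equals the degree of the minimal polynomial of α. Here α^2 = 494 and x^2 - 494 is irreducible (d = 494 is squarefree, ≠ 1, hence not a square), so deg(m_α) = 2. Thus [Q(α):Q] = 2.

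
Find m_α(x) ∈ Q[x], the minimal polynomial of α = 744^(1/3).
m_α(x) = x^3 - 744

α satisfies α^3 = 744, so x^3 - 744 annihilates α. By the rational root test, a rational root p/q (in lowest terms) of x^3 - 744 would satisfy p^3 = 744 q^3, forcing q = 1 and p^3 = 744; but 744 is not a perfect cube, contradiction. A monic cubic over Q with no rational root is irreducible (any nontrivial factorization would include a linear factor). Hence x^3 - 744 is the minimal polynomial of α, and in particular [Q(α):Q] = 3.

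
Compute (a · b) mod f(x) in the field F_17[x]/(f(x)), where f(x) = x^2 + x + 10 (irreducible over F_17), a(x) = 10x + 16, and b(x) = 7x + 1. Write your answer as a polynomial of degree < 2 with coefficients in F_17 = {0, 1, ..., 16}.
a · b ≡ x + 13 (mod f(x))

Multiply in F_17[x]: a(x)·b(x) = (10x + 16)·(7x + 1) = 2x^2 + 3x + 16. This has degree ≥ 2, so divide by f(x) over F_17: 2x^2 + 3x + 16 = (2)·(x^2 + x + 10) + (x + 13). Hence a·b ≡ x + 13 (mod f). (F_17[x]/(f) is a field with 17^2 = 289 elements since f is irreducible of degree 2.)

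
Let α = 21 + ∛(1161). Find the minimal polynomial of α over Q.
m_α(x) = x^3 - 63x^2 + 1323x - 10422

Set β = α - 21 = ∛(1161), so β^3 = 1161. Then (α - 21)^3 - 1161 = 0, i.e. α is a root of g(x) = (x - 21)^3 - 1161 = x^3 - 63x^2 + 1323x - 10422. Since g(x) = h(x - 21) where h(x) = x^3 - 1161, and h is irreducible over Q (because 1161 is not a perfect cube, so h has no rational root, and a monic cubic with no rational root is irreducible), g is also irreducible (irreducibility is preserved under the substitution x → x - 21). Hence m_α(x) = x^3 - 63x^2 + 1323x - 10422.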